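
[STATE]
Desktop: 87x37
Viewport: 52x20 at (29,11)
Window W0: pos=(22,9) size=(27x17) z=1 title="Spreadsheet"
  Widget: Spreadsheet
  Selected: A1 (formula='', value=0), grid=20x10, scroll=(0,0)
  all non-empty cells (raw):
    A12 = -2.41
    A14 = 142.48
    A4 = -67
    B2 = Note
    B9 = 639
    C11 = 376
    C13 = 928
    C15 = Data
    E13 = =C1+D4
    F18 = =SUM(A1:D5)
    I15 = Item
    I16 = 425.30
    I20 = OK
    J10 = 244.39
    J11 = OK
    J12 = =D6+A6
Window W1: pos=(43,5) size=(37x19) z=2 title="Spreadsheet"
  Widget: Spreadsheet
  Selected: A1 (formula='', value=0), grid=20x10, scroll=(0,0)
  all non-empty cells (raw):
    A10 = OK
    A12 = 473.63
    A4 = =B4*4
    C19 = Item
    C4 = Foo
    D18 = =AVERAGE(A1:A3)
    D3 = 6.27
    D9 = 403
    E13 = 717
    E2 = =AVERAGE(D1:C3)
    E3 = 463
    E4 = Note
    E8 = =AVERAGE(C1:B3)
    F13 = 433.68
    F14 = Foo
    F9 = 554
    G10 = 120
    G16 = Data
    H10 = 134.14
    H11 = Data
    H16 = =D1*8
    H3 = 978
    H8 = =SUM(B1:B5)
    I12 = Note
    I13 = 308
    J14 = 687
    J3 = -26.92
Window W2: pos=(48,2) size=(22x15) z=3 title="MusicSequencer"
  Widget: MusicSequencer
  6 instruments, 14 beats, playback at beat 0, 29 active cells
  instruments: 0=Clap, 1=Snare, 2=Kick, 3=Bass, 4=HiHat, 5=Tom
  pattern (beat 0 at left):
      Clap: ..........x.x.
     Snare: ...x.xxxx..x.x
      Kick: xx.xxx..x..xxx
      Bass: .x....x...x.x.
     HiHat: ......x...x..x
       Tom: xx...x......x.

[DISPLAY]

──────────────┃  1 ┃   Tom██···█······█·┃ 0       ┃ 
              ┃  2 ┃                    ┃ 0       ┃ 
 A       B    ┃  3 ┃                    ┃ 0    6.2┃ 
--------------┃  4 ┃                    ┃         ┃ 
   [0]       0┃  5 ┃                    ┃ 0       ┃ 
     0Note    ┃  6 ┗━━━━━━━━━━━━━━━━━━━━┛ 0       ┃ 
     0       0┃  7        0       0       0       ┃ 
   -67       0┃  8        0       0       0       ┃ 
     0       0┃  9        0       0       0     40┃ 
     0       0┃ 10 OK             0       0       ┃ 
     0       0┃ 11        0       0       0       ┃ 
     0       0┃ 12   473.63       0       0       ┃ 
     0     639┗━━━━━━━━━━━━━━━━━━━━━━━━━━━━━━━━━━━┛ 
     0       0     ┃                                
━━━━━━━━━━━━━━━━━━━┛                                
                                                    
                                                    
                                                    
                                                    
                                                    


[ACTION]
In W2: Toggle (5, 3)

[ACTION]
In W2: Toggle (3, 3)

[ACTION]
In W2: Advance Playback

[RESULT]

──────────────┃  1 ┃   Tom██·█·█······█·┃ 0       ┃ 
              ┃  2 ┃                    ┃ 0       ┃ 
 A       B    ┃  3 ┃                    ┃ 0    6.2┃ 
--------------┃  4 ┃                    ┃         ┃ 
   [0]       0┃  5 ┃                    ┃ 0       ┃ 
     0Note    ┃  6 ┗━━━━━━━━━━━━━━━━━━━━┛ 0       ┃ 
     0       0┃  7        0       0       0       ┃ 
   -67       0┃  8        0       0       0       ┃ 
     0       0┃  9        0       0       0     40┃ 
     0       0┃ 10 OK             0       0       ┃ 
     0       0┃ 11        0       0       0       ┃ 
     0       0┃ 12   473.63       0       0       ┃ 
     0     639┗━━━━━━━━━━━━━━━━━━━━━━━━━━━━━━━━━━━┛ 
     0       0     ┃                                
━━━━━━━━━━━━━━━━━━━┛                                
                                                    
                                                    
                                                    
                                                    
                                                    


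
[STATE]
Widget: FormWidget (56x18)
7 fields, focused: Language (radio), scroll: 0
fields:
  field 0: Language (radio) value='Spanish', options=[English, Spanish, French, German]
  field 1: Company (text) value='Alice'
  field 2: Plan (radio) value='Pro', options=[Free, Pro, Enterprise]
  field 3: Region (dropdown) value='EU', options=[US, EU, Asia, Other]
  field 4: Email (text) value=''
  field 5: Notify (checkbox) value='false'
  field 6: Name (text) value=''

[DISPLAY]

> Language:   ( ) English  (●) Spanish  ( ) French  ( ) 
  Company:    [Alice                                   ]
  Plan:       ( ) Free  (●) Pro  ( ) Enterprise         
  Region:     [EU                                     ▼]
  Email:      [                                        ]
  Notify:     [ ]                                       
  Name:       [                                        ]
                                                        
                                                        
                                                        
                                                        
                                                        
                                                        
                                                        
                                                        
                                                        
                                                        
                                                        


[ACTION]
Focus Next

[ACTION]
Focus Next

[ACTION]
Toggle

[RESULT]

  Language:   ( ) English  (●) Spanish  ( ) French  ( ) 
  Company:    [Alice                                   ]
> Plan:       ( ) Free  (●) Pro  ( ) Enterprise         
  Region:     [EU                                     ▼]
  Email:      [                                        ]
  Notify:     [ ]                                       
  Name:       [                                        ]
                                                        
                                                        
                                                        
                                                        
                                                        
                                                        
                                                        
                                                        
                                                        
                                                        
                                                        


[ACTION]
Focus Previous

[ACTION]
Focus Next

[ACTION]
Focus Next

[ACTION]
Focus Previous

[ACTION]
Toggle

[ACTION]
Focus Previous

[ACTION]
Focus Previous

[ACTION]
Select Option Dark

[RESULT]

> Language:   ( ) English  (●) Spanish  ( ) French  ( ) 
  Company:    [Alice                                   ]
  Plan:       ( ) Free  (●) Pro  ( ) Enterprise         
  Region:     [EU                                     ▼]
  Email:      [                                        ]
  Notify:     [ ]                                       
  Name:       [                                        ]
                                                        
                                                        
                                                        
                                                        
                                                        
                                                        
                                                        
                                                        
                                                        
                                                        
                                                        


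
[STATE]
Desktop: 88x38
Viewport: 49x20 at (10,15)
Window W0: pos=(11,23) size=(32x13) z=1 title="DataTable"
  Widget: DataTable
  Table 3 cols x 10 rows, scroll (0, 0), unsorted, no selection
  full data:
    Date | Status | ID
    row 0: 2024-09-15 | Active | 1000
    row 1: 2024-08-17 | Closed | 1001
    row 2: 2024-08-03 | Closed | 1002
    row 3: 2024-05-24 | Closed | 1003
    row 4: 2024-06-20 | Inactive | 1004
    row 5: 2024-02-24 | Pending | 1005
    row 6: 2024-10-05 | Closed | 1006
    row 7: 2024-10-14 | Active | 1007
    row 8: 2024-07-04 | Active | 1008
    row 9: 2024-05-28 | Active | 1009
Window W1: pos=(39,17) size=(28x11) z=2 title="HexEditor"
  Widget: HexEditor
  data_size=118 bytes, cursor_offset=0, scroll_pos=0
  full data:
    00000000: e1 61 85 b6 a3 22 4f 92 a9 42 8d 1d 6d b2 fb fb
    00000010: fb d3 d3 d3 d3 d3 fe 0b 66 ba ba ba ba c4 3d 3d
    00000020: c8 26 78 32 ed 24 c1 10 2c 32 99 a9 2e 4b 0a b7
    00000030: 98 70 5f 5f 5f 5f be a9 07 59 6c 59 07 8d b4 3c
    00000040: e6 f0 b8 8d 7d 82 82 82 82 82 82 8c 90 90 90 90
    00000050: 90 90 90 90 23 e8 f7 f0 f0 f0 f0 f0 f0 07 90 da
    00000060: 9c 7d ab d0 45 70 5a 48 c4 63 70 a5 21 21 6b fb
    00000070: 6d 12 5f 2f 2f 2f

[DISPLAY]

                                                 
                                                 
                             ┏━━━━━━━━━━━━━━━━━━━
                             ┃ HexEditor         
                             ┠───────────────────
                             ┃00000000  E1 61 85 
                             ┃00000010  fb d3 d3 
                             ┃00000020  c8 26 78 
 ┏━━━━━━━━━━━━━━━━━━━━━━━━━━━┃00000030  98 70 5f 
 ┃ DataTable                 ┃00000040  e6 f0 b8 
 ┠───────────────────────────┃00000050  90 90 90 
 ┃Date      │Status  │ID     ┃00000060  9c 7d ab 
 ┃──────────┼────────┼────   ┗━━━━━━━━━━━━━━━━━━━
 ┃2024-09-15│Active  │1000      ┃                
 ┃2024-08-17│Closed  │1001      ┃                
 ┃2024-08-03│Closed  │1002      ┃                
 ┃2024-05-24│Closed  │1003      ┃                
 ┃2024-06-20│Inactive│1004      ┃                
 ┃2024-02-24│Pending │1005      ┃                
 ┃2024-10-05│Closed  │1006      ┃                


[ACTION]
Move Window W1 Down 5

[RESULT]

                                                 
                                                 
                                                 
                                                 
                                                 
                                                 
                                                 
                             ┏━━━━━━━━━━━━━━━━━━━
 ┏━━━━━━━━━━━━━━━━━━━━━━━━━━━┃ HexEditor         
 ┃ DataTable                 ┠───────────────────
 ┠───────────────────────────┃00000000  E1 61 85 
 ┃Date      │Status  │ID     ┃00000010  fb d3 d3 
 ┃──────────┼────────┼────   ┃00000020  c8 26 78 
 ┃2024-09-15│Active  │1000   ┃00000030  98 70 5f 
 ┃2024-08-17│Closed  │1001   ┃00000040  e6 f0 b8 
 ┃2024-08-03│Closed  │1002   ┃00000050  90 90 90 
 ┃2024-05-24│Closed  │1003   ┃00000060  9c 7d ab 
 ┃2024-06-20│Inactive│1004   ┗━━━━━━━━━━━━━━━━━━━
 ┃2024-02-24│Pending │1005      ┃                
 ┃2024-10-05│Closed  │1006      ┃                


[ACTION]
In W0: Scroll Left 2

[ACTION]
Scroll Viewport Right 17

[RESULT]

                                                 
                                                 
                                                 
                                                 
                                                 
                                                 
                                                 
            ┏━━━━━━━━━━━━━━━━━━━━━━━━━━┓         
━━━━━━━━━━━━┃ HexEditor                ┃         
            ┠──────────────────────────┨         
────────────┃00000000  E1 61 85 b6 a3 2┃         
us  │ID     ┃00000010  fb d3 d3 d3 d3 d┃         
────┼────   ┃00000020  c8 26 78 32 ed 2┃         
ve  │1000   ┃00000030  98 70 5f 5f 5f 5┃         
ed  │1001   ┃00000040  e6 f0 b8 8d 7d 8┃         
ed  │1002   ┃00000050  90 90 90 90 23 e┃         
ed  │1003   ┃00000060  9c 7d ab d0 45 7┃         
tive│1004   ┗━━━━━━━━━━━━━━━━━━━━━━━━━━┛         
ing │1005      ┃                                 
ed  │1006      ┃                                 


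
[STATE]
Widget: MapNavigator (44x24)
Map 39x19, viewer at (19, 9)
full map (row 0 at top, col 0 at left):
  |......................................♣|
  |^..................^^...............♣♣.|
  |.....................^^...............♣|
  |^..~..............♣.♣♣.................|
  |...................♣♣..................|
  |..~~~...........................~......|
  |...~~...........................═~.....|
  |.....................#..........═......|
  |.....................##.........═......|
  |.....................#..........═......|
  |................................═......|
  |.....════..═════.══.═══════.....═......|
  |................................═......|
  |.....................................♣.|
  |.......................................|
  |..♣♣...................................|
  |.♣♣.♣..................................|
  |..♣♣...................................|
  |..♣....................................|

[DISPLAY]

                                            
                                            
                                            
   ......................................♣  
   ^..................^^...............♣♣.  
   .....................^^...............♣  
   ^..~..............♣.♣♣.................  
   ...................♣♣..................  
   ..~~~...........................~......  
   ...~~...........................═~.....  
   .....................#..........═......  
   .....................##.........═......  
   ...................@.#..........═......  
   ................................═......  
   .....════..═════.══.═══════.....═......  
   ................................═......  
   .....................................♣.  
   .......................................  
   ..♣♣...................................  
   .♣♣.♣..................................  
   ..♣♣...................................  
   ..♣....................................  
                                            
                                            


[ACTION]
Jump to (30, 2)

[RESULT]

                                            
                                            
                                            
                                            
                                            
                                            
                                            
                                            
                                            
                                            
..............................♣             
...........^^...............♣♣.             
.............^^.......@.......♣             
..........♣.♣♣.................             
...........♣♣..................             
........................~......             
........................═~.....             
.............#..........═......             
.............##.........═......             
.............#..........═......             
........................═......             
═..═════.══.═══════.....═......             
........................═......             
.............................♣.             


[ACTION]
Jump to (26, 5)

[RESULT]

                                            
                                            
                                            
                                            
                                            
                                            
                                            
..................................♣         
...............^^...............♣♣.         
.................^^...............♣         
..............♣.♣♣.................         
...............♣♣..................         
~.....................@.....~......         
~...........................═~.....         
.................#..........═......         
.................##.........═......         
.................#..........═......         
............................═......         
.════..═════.══.═══════.....═......         
............................═......         
.................................♣.         
...................................         
...................................         
♣..................................         


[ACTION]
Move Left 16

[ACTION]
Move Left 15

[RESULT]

                                            
                                            
                                            
                                            
                                            
                                            
                                            
                      ......................
                      ^..................^^.
                      .....................^
                      ^..~..............♣.♣♣
                      ...................♣♣.
                      @.~~~.................
                      ...~~.................
                      .....................#
                      .....................#
                      .....................#
                      ......................
                      .....════..═════.══.══
                      ......................
                      ......................
                      ......................
                      ..♣♣..................
                      .♣♣.♣.................


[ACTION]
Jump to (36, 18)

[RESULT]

..................═~.....                   
.......#..........═......                   
.......##.........═......                   
.......#..........═......                   
..................═......                   
══.══.═══════.....═......                   
..................═......                   
.......................♣.                   
.........................                   
.........................                   
.........................                   
.........................                   
......................@..                   
                                            
                                            
                                            
                                            
                                            
                                            
                                            
                                            
                                            
                                            
                                            


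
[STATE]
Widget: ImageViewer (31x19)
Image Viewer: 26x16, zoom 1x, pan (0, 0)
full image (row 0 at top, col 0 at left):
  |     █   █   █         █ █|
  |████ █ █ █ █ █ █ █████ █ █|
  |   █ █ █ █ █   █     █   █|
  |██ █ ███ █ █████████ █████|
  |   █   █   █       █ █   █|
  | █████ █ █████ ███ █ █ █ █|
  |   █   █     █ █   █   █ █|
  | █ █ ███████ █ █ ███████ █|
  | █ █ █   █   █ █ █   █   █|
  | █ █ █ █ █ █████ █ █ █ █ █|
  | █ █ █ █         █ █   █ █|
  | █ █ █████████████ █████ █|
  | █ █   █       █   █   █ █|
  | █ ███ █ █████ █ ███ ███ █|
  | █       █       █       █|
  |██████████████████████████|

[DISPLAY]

     █   █   █         █ █     
████ █ █ █ █ █ █ █████ █ █     
   █ █ █ █ █   █     █   █     
██ █ ███ █ █████████ █████     
   █   █   █       █ █   █     
 █████ █ █████ ███ █ █ █ █     
   █   █     █ █   █   █ █     
 █ █ ███████ █ █ ███████ █     
 █ █ █   █   █ █ █   █   █     
 █ █ █ █ █ █████ █ █ █ █ █     
 █ █ █ █         █ █   █ █     
 █ █ █████████████ █████ █     
 █ █   █       █   █   █ █     
 █ ███ █ █████ █ ███ ███ █     
 █       █       █       █     
██████████████████████████     
                               
                               
                               


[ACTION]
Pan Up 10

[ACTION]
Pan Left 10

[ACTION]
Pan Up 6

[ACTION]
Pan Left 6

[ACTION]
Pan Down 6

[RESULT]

   █   █     █ █   █   █ █     
 █ █ ███████ █ █ ███████ █     
 █ █ █   █   █ █ █   █   █     
 █ █ █ █ █ █████ █ █ █ █ █     
 █ █ █ █         █ █   █ █     
 █ █ █████████████ █████ █     
 █ █   █       █   █   █ █     
 █ ███ █ █████ █ ███ ███ █     
 █       █       █       █     
██████████████████████████     
                               
                               
                               
                               
                               
                               
                               
                               
                               


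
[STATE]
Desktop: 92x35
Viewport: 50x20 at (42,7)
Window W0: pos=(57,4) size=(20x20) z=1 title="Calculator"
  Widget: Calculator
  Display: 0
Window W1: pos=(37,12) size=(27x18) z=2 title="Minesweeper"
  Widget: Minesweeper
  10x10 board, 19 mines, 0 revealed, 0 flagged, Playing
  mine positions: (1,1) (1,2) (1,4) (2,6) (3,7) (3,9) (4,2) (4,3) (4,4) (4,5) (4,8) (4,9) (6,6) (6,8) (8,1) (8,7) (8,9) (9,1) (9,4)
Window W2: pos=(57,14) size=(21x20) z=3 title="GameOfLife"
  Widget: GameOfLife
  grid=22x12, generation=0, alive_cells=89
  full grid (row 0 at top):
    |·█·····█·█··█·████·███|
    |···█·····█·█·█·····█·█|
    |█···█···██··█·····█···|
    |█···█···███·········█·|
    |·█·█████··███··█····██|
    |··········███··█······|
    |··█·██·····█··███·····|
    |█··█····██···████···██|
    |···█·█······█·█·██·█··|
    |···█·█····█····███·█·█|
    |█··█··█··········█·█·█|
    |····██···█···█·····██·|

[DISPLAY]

               ┃                 0┃               
               ┃┌───┬───┬───┬───┐ ┃               
               ┃│ 7 │ 8 │ 9 │ ÷ │ ┃               
               ┃├───┼───┼───┼───┤ ┃               
               ┃│ 4 │ 5 │ 6 │ × │ ┃               
━━━━━━━━━━━━━━━━━━━━━┓──┼───┼───┤ ┃               
esweeper             ┃2 │ 3 │ - │ ┃               
───────────────┏━━━━━━━━━━━━━━━━━━━┓              
■■■■■■         ┃ GameOfLife        ┃              
■■■■■■         ┠───────────────────┨              
■■■■■■         ┃Gen: 0             ┃              
■■■■■■         ┃█·····█·█··█·████·█┃              
■■■■■■         ┃··█·····█·█·█·····█┃              
■■■■■■         ┃···█···██··█·····█·┃              
■■■■■■         ┃···█···███·········┃              
■■■■■■         ┃█·█████··███··█····┃              
■■■■■■         ┃·········███··█····┃              
■■■■■■         ┃·█·██·····█··███···┃              
               ┃··█····██···████···┃              
               ┃··█·█······█·█·██·█┃              


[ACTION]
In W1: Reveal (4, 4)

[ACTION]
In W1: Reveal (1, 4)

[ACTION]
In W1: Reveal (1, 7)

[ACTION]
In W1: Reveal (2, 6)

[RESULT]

               ┃                 0┃               
               ┃┌───┬───┬───┬───┐ ┃               
               ┃│ 7 │ 8 │ 9 │ ÷ │ ┃               
               ┃├───┼───┼───┼───┤ ┃               
               ┃│ 4 │ 5 │ 6 │ × │ ┃               
━━━━━━━━━━━━━━━━━━━━━┓──┼───┼───┤ ┃               
esweeper             ┃2 │ 3 │ - │ ┃               
───────────────┏━━━━━━━━━━━━━━━━━━━┓              
■■■■■■         ┃ GameOfLife        ┃              
✹■■■■■         ┠───────────────────┨              
■■✹■■■         ┃Gen: 0             ┃              
■■■✹■✹         ┃█·····█·█··█·████·█┃              
✹✹■■✹✹         ┃··█·····█·█·█·····█┃              
■■■■■■         ┃···█···██··█·····█·┃              
■■✹■✹■         ┃···█···███·········┃              
■■■■■■         ┃█·█████··███··█····┃              
■■■✹■✹         ┃·········███··█····┃              
✹■■■■■         ┃·█·██·····█··███···┃              
               ┃··█····██···████···┃              
               ┃··█·█······█·█·██·█┃              


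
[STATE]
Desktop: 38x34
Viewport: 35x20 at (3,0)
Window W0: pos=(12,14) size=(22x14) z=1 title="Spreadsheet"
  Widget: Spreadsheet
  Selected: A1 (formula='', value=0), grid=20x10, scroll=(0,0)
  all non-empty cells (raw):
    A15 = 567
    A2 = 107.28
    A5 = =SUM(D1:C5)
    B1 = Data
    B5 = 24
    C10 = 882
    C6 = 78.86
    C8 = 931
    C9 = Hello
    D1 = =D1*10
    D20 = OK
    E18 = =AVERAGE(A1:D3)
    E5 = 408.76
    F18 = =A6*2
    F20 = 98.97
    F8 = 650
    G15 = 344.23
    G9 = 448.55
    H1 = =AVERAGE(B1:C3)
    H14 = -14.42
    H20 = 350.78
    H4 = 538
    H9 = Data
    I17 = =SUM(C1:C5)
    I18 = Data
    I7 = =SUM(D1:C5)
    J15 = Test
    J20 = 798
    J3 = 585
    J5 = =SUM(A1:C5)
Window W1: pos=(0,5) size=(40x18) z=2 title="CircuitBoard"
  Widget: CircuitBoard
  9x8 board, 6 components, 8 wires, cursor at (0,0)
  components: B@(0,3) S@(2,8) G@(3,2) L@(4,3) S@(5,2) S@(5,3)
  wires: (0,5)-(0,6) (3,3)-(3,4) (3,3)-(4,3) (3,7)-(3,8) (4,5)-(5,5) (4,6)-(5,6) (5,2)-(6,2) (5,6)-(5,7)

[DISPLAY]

                                   
                                   
                                   
                                   
                                   
━━━━━━━━━━━━━━━━━━━━━━━━━━━━━━━━━━━
ircuitBoard                        
───────────────────────────────────
 0 1 2 3 4 5 6 7 8                 
 [.]          B       · ─ ·        
                                   
                                   
                                   
                                  S
                                   
          G   · ─ ·           · ─ ·
              │                    
              L       ·   ·        
                      │   │        
          S   S       ·   · ─ ·    


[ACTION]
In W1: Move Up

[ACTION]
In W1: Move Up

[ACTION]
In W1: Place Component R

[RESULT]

                                   
                                   
                                   
                                   
                                   
━━━━━━━━━━━━━━━━━━━━━━━━━━━━━━━━━━━
ircuitBoard                        
───────────────────────────────────
 0 1 2 3 4 5 6 7 8                 
 [R]          B       · ─ ·        
                                   
                                   
                                   
                                  S
                                   
          G   · ─ ·           · ─ ·
              │                    
              L       ·   ·        
                      │   │        
          S   S       ·   · ─ ·    


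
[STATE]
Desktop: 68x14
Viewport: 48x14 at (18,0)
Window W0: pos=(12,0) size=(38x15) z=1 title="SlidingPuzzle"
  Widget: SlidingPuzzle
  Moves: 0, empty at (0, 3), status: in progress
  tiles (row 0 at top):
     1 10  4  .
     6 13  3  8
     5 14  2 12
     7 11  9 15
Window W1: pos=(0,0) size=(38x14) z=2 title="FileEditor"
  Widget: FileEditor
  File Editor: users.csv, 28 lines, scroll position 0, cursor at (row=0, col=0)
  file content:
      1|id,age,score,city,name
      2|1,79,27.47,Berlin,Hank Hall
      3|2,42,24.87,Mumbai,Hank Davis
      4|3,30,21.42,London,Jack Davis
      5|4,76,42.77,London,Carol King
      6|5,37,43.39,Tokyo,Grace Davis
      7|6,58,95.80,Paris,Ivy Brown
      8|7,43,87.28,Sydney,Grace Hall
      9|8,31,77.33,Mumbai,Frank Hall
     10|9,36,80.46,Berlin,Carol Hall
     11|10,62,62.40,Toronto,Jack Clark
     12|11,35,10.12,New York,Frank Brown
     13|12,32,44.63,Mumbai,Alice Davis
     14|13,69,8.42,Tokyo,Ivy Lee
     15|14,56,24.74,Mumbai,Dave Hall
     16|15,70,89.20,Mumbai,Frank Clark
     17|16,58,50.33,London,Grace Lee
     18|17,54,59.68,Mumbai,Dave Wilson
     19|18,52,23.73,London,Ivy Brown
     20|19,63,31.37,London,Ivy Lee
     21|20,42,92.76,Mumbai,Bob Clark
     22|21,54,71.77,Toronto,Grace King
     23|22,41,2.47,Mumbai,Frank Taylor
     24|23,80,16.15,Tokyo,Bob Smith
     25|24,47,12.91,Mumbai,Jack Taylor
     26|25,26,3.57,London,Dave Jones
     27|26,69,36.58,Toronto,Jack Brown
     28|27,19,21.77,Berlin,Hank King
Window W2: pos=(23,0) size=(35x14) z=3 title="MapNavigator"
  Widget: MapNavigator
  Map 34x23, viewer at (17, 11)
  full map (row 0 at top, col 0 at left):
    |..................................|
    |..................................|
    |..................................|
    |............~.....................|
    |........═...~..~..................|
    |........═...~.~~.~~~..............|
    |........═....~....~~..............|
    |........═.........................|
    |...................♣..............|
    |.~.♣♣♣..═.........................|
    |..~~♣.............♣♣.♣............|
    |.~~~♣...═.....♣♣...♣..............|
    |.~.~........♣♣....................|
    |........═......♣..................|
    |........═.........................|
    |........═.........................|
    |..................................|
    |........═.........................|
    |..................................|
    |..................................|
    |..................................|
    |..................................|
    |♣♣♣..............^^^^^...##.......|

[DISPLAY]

━━━━━┏━━━━━━━━━━━━━━━━━━━━━━━━━━━━━━━━━┓        
     ┃ MapNavigator                    ┃        
─────┠─────────────────────────────────┨        
,name┃.......═....~....~~..............┃        
,Hank┃.......═.........................┃        
,Hank┃..................♣..............┃        
,Jack┃~.♣♣♣..═.........................┃        
,Caro┃.~~♣.............♣♣.♣............┃        
Grace┃~~~♣...═.....♣♣.@.♣..............┃        
Ivy B┃~.~........♣♣....................┃        
,Grac┃.......═......♣..................┃        
,Fran┃.......═.........................┃        
,Caro┃.......═.........................┃        
━━━━━┗━━━━━━━━━━━━━━━━━━━━━━━━━━━━━━━━━┛        


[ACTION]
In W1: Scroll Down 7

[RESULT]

━━━━━┏━━━━━━━━━━━━━━━━━━━━━━━━━━━━━━━━━┓        
     ┃ MapNavigator                    ┃        
─────┠─────────────────────────────────┨        
,Grac┃.......═....~....~~..............┃        
,Fran┃.......═.........................┃        
,Caro┃..................♣..............┃        
to,Ja┃~.♣♣♣..═.........................┃        
ork,F┃.~~♣.............♣♣.♣............┃        
i,Ali┃~~~♣...═.....♣♣.@.♣..............┃        
Ivy L┃~.~........♣♣....................┃        
i,Dav┃.......═......♣..................┃        
i,Fra┃.......═.........................┃        
n,Gra┃.......═.........................┃        
━━━━━┗━━━━━━━━━━━━━━━━━━━━━━━━━━━━━━━━━┛        


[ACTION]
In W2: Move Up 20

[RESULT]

━━━━━┏━━━━━━━━━━━━━━━━━━━━━━━━━━━━━━━━━┓        
     ┃ MapNavigator                    ┃        
─────┠─────────────────────────────────┨        
,Grac┃                                 ┃        
,Fran┃                                 ┃        
,Caro┃                                 ┃        
to,Ja┃                                 ┃        
ork,F┃                                 ┃        
i,Ali┃................@................┃        
Ivy L┃.................................┃        
i,Dav┃.................................┃        
i,Fra┃...........~.....................┃        
n,Gra┃.......═...~..~..................┃        
━━━━━┗━━━━━━━━━━━━━━━━━━━━━━━━━━━━━━━━━┛        


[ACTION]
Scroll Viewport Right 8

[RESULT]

━━━┏━━━━━━━━━━━━━━━━━━━━━━━━━━━━━━━━━┓          
   ┃ MapNavigator                    ┃          
───┠─────────────────────────────────┨          
rac┃                                 ┃          
ran┃                                 ┃          
aro┃                                 ┃          
,Ja┃                                 ┃          
k,F┃                                 ┃          
Ali┃................@................┃          
y L┃.................................┃          
Dav┃.................................┃          
Fra┃...........~.....................┃          
Gra┃.......═...~..~..................┃          
━━━┗━━━━━━━━━━━━━━━━━━━━━━━━━━━━━━━━━┛          


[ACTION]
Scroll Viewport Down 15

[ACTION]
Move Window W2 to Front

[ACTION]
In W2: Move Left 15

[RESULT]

━━━┏━━━━━━━━━━━━━━━━━━━━━━━━━━━━━━━━━┓          
   ┃ MapNavigator                    ┃          
───┠─────────────────────────────────┨          
rac┃                                 ┃          
ran┃                                 ┃          
aro┃                                 ┃          
,Ja┃                                 ┃          
k,F┃                                 ┃          
Ali┃              ..@................┃          
y L┃              ...................┃          
Dav┃              ...................┃          
Fra┃              ............~......┃          
Gra┃              ........═...~..~...┃          
━━━┗━━━━━━━━━━━━━━━━━━━━━━━━━━━━━━━━━┛          


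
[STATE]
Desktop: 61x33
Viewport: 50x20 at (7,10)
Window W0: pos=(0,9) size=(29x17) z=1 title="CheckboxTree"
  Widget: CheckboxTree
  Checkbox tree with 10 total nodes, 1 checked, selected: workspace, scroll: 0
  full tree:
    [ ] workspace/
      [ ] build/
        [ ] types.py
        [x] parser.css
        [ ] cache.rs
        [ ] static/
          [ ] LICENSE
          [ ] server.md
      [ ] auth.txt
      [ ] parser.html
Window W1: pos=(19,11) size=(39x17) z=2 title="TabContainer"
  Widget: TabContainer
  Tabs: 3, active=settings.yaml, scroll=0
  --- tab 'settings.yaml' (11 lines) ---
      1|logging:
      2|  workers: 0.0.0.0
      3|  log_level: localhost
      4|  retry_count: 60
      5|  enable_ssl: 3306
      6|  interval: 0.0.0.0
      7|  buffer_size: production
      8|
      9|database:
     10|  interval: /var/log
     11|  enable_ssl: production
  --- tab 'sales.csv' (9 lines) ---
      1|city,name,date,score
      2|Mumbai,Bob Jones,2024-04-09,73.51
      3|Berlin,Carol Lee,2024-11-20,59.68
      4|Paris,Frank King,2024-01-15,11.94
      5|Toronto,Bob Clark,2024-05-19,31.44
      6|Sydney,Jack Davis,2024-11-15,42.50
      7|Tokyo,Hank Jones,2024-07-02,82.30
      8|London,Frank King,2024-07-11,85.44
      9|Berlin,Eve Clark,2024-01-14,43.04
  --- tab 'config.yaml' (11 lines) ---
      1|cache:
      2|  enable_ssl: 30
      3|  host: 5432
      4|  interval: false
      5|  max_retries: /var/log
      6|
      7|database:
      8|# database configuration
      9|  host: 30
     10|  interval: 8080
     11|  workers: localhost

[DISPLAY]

boxTree              ┃                            
────────────┏━━━━━━━━━━━━━━━━━━━━━━━━━━━━━━━━━━━━━
orkspace/   ┃ TabContainer                        
 build/     ┠─────────────────────────────────────
 ] types.py ┃[settings.yaml]│ sales.csv │ config.y
x] parser.cs┃─────────────────────────────────────
 ] cache.rs ┃logging:                             
 ] static/  ┃  workers: 0.0.0.0                   
 [ ] LICENSE┃  log_level: localhost               
 [ ] server.┃  retry_count: 60                    
 auth.txt   ┃  enable_ssl: 3306                   
 parser.html┃  interval: 0.0.0.0                  
            ┃  buffer_size: production            
            ┃                                     
            ┃database:                            
━━━━━━━━━━━━┃  interval: /var/log                 
            ┃  enable_ssl: production             
            ┗━━━━━━━━━━━━━━━━━━━━━━━━━━━━━━━━━━━━━
                                                  
                                                  


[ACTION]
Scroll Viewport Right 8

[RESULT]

ree              ┃                                
────────┏━━━━━━━━━━━━━━━━━━━━━━━━━━━━━━━━━━━━━┓   
pace/   ┃ TabContainer                        ┃   
ld/     ┠─────────────────────────────────────┨   
ypes.py ┃[settings.yaml]│ sales.csv │ config.y┃   
arser.cs┃─────────────────────────────────────┃   
ache.rs ┃logging:                             ┃   
tatic/  ┃  workers: 0.0.0.0                   ┃   
 LICENSE┃  log_level: localhost               ┃   
 server.┃  retry_count: 60                    ┃   
h.txt   ┃  enable_ssl: 3306                   ┃   
ser.html┃  interval: 0.0.0.0                  ┃   
        ┃  buffer_size: production            ┃   
        ┃                                     ┃   
        ┃database:                            ┃   
━━━━━━━━┃  interval: /var/log                 ┃   
        ┃  enable_ssl: production             ┃   
        ┗━━━━━━━━━━━━━━━━━━━━━━━━━━━━━━━━━━━━━┛   
                                                  
                                                  


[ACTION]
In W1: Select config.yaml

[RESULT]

ree              ┃                                
────────┏━━━━━━━━━━━━━━━━━━━━━━━━━━━━━━━━━━━━━┓   
pace/   ┃ TabContainer                        ┃   
ld/     ┠─────────────────────────────────────┨   
ypes.py ┃ settings.yaml │ sales.csv │[config.y┃   
arser.cs┃─────────────────────────────────────┃   
ache.rs ┃cache:                               ┃   
tatic/  ┃  enable_ssl: 30                     ┃   
 LICENSE┃  host: 5432                         ┃   
 server.┃  interval: false                    ┃   
h.txt   ┃  max_retries: /var/log              ┃   
ser.html┃                                     ┃   
        ┃database:                            ┃   
        ┃# database configuration             ┃   
        ┃  host: 30                           ┃   
━━━━━━━━┃  interval: 8080                     ┃   
        ┃  workers: localhost                 ┃   
        ┗━━━━━━━━━━━━━━━━━━━━━━━━━━━━━━━━━━━━━┛   
                                                  
                                                  


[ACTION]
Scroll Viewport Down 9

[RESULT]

ld/     ┠─────────────────────────────────────┨   
ypes.py ┃ settings.yaml │ sales.csv │[config.y┃   
arser.cs┃─────────────────────────────────────┃   
ache.rs ┃cache:                               ┃   
tatic/  ┃  enable_ssl: 30                     ┃   
 LICENSE┃  host: 5432                         ┃   
 server.┃  interval: false                    ┃   
h.txt   ┃  max_retries: /var/log              ┃   
ser.html┃                                     ┃   
        ┃database:                            ┃   
        ┃# database configuration             ┃   
        ┃  host: 30                           ┃   
━━━━━━━━┃  interval: 8080                     ┃   
        ┃  workers: localhost                 ┃   
        ┗━━━━━━━━━━━━━━━━━━━━━━━━━━━━━━━━━━━━━┛   
                                                  
                                                  
                                                  
                                                  
                                                  
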